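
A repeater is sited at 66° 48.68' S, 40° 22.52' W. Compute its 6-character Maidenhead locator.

Shift to the Maidenhead origin (180°W, 90°S): lon 139.6247, lat 23.1887.
Field: 139.6247/20 → 6 → G, 23.1887/10 → 2 → C; chars GC.
Square: 19.6247/2 → 9, 3.1887/1 → 3; chars 93.
Subsquare: 1.6247/0.0833333 → 19 → t, 0.1887/0.0416667 → 4 → e; chars te.

GC93te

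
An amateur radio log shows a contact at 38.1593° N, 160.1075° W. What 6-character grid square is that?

AM98wd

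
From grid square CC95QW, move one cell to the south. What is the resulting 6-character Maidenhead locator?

Latitude subsquare w = 22; −1 → 21 = v.
The longitude characters are unchanged.

CC95qv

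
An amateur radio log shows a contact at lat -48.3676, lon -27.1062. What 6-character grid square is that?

HE61kp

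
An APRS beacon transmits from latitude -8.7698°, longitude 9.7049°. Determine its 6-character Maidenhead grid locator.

Shift to the Maidenhead origin (180°W, 90°S): lon 189.7049, lat 81.2302.
Field (20°×10°, letters A–R): lon ⌊189.7049/20⌋ = 9 → J; lat ⌊81.2302/10⌋ = 8 → I.
Square (2°×1°, digits 0–9): lon ⌊9.7049/2⌋ = 4; lat ⌊1.2302/1⌋ = 1.
Subsquare (5′×2.5′, letters a–x): lon ⌊1.7049/0.0833333⌋ = 20 → u; lat ⌊0.2302/0.0416667⌋ = 5 → f.

JI41uf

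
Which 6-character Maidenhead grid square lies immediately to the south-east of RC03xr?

Longitude subsquare x = 23; +1 → 24, wraps to 0 = a, carry into square.
Longitude square 0; +1 → 1.
Latitude subsquare r = 17; −1 → 16 = q.

RC13aq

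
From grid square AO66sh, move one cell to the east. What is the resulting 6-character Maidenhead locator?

Longitude subsquare s = 18; +1 → 19 = t.
The latitude characters are unchanged.

AO66th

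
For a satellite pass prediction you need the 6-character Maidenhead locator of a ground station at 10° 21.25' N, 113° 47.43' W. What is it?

Offset from 180°W / 90°S: lon 66.2095°, lat 100.3542°.
Field: 66.2095/20 → 3 → D, 100.3542/10 → 10 → K; chars DK.
Square: 6.2095/2 → 3, 0.3542/1 → 0; chars 30.
Subsquare: 0.2095/0.0833333 → 2 → c, 0.3542/0.0416667 → 8 → i; chars ci.

DK30ci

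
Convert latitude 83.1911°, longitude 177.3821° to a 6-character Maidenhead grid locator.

Offset from 180°W / 90°S: lon 357.3821°, lat 173.1911°.
Field (20°×10°, letters A–R): lon ⌊357.3821/20⌋ = 17 → R; lat ⌊173.1911/10⌋ = 17 → R.
Square (2°×1°, digits 0–9): lon ⌊17.3821/2⌋ = 8; lat ⌊3.1911/1⌋ = 3.
Subsquare (5′×2.5′, letters a–x): lon ⌊1.3821/0.0833333⌋ = 16 → q; lat ⌊0.1911/0.0416667⌋ = 4 → e.

RR83qe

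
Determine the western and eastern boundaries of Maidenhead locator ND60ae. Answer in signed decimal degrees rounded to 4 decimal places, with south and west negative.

Field N=13, D=3: +13·20° lon, +3·10° lat → SW at lon 80°, lat -60°.
Square 6, 0: +6·2° lon, +0·1° lat → SW at lon 92°, lat -60°.
Subsquare a=0, e=4: +0·0.0833333° lon, +4·0.0416667° lat → SW at lon 92°, lat -59.8333°.
Cell spans 0.0833333° lon × 0.0416667° lat.
west 92.0000, east 92.0833.

92.0000, 92.0833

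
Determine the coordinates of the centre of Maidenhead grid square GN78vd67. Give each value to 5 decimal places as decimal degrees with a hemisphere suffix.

Field G=6, N=13: +6·20° lon, +13·10° lat → SW at lon -60°, lat 40°.
Square 7, 8: +7·2° lon, +8·1° lat → SW at lon -46°, lat 48°.
Subsquare v=21, d=3: +21·0.0833333° lon, +3·0.0416667° lat → SW at lon -44.25°, lat 48.125°.
Extended square 6, 7: +6·0.00833333° lon, +7·0.00416667° lat → SW at lon -44.2°, lat 48.1542°.
Cell spans 0.00833333° lon × 0.00416667° lat. Centre is SW corner plus half of each.
latitude 48.15625° N, longitude 44.19583° W.

48.15625° N, 44.19583° W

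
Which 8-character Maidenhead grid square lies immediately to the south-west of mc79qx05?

MC79px94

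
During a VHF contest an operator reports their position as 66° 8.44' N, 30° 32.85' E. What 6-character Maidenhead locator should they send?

KP56gd

Offset from 180°W / 90°S: lon 210.5475°, lat 156.1407°.
Field: lon ⌊210.5475/20⌋ = 10 → K; lat ⌊156.1407/10⌋ = 15 → P.
Square: lon ⌊10.5475/2⌋ = 5; lat ⌊6.1407/1⌋ = 6.
Subsquare: lon ⌊0.5475/0.0833333⌋ = 6 → g; lat ⌊0.1407/0.0416667⌋ = 3 → d.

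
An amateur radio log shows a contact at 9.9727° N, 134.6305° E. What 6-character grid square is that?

Offset from 180°W / 90°S: lon 314.6305°, lat 99.9727°.
Field: 314.6305/20 → 15 → P, 99.9727/10 → 9 → J; chars PJ.
Square: 14.6305/2 → 7, 9.9727/1 → 9; chars 79.
Subsquare: 0.6305/0.0833333 → 7 → h, 0.9727/0.0416667 → 23 → x; chars hx.

PJ79hx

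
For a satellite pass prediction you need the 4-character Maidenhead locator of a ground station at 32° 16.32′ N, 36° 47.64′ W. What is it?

Shift to the Maidenhead origin (180°W, 90°S): lon 143.21, lat 122.27.
Field: lon ⌊143.21/20⌋ = 7 → H; lat ⌊122.27/10⌋ = 12 → M.
Square: lon ⌊3.21/2⌋ = 1; lat ⌊2.27/1⌋ = 2.

HM12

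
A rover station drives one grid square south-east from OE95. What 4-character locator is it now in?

Longitude square 9; +1 → 10, wraps to 0, carry into field.
Longitude field O = 14; +1 → 15 = P.
Latitude square 5; −1 → 4.

PE04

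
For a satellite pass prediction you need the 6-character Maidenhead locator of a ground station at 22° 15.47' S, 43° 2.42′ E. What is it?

LG17mr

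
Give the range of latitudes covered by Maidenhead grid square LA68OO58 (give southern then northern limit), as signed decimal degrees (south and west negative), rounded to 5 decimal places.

-81.38333, -81.37917

Field L=11, A=0: +11·20° lon, +0·10° lat → SW at lon 40°, lat -90°.
Square 6, 8: +6·2° lon, +8·1° lat → SW at lon 52°, lat -82°.
Subsquare o=14, o=14: +14·0.0833333° lon, +14·0.0416667° lat → SW at lon 53.1667°, lat -81.4167°.
Extended square 5, 8: +5·0.00833333° lon, +8·0.00416667° lat → SW at lon 53.2083°, lat -81.3833°.
Cell spans 0.00833333° lon × 0.00416667° lat.
south -81.38333, north -81.37917.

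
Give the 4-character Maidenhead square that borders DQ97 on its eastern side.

EQ07

Longitude square 9; +1 → 10, wraps to 0, carry into field.
Longitude field D = 3; +1 → 4 = E.
The latitude characters are unchanged.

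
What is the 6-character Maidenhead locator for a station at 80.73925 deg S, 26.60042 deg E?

Shift to the Maidenhead origin (180°W, 90°S): lon 206.6004, lat 9.2608.
Field: 206.6004/20 → 10 → K, 9.2608/10 → 0 → A; chars KA.
Square: 6.6004/2 → 3, 9.2608/1 → 9; chars 39.
Subsquare: 0.6004/0.0833333 → 7 → h, 0.2608/0.0416667 → 6 → g; chars hg.

KA39hg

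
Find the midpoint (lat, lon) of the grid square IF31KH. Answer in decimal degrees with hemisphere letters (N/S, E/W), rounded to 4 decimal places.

38.6875° S, 13.1250° W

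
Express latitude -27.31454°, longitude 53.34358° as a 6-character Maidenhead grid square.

LG62qq

Shift to the Maidenhead origin (180°W, 90°S): lon 233.3436, lat 62.6855.
Field: 233.3436/20 → 11 → L, 62.6855/10 → 6 → G; chars LG.
Square: 13.3436/2 → 6, 2.6855/1 → 2; chars 62.
Subsquare: 1.3436/0.0833333 → 16 → q, 0.6855/0.0416667 → 16 → q; chars qq.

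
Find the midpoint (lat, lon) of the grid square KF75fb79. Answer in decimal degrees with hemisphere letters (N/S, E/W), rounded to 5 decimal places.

Field K=10, F=5: +10·20° lon, +5·10° lat → SW at lon 20°, lat -40°.
Square 7, 5: +7·2° lon, +5·1° lat → SW at lon 34°, lat -35°.
Subsquare f=5, b=1: +5·0.0833333° lon, +1·0.0416667° lat → SW at lon 34.4167°, lat -34.9583°.
Extended square 7, 9: +7·0.00833333° lon, +9·0.00416667° lat → SW at lon 34.475°, lat -34.9208°.
Cell spans 0.00833333° lon × 0.00416667° lat. Centre is SW corner plus half of each.
latitude 34.91875° S, longitude 34.47917° E.

34.91875° S, 34.47917° E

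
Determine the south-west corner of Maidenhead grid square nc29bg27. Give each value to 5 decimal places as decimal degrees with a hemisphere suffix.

60.72083° S, 84.10000° E

Field N=13, C=2: +13·20° lon, +2·10° lat → SW at lon 80°, lat -70°.
Square 2, 9: +2·2° lon, +9·1° lat → SW at lon 84°, lat -61°.
Subsquare b=1, g=6: +1·0.0833333° lon, +6·0.0416667° lat → SW at lon 84.0833°, lat -60.75°.
Extended square 2, 7: +2·0.00833333° lon, +7·0.00416667° lat → SW at lon 84.1°, lat -60.7208°.
latitude 60.72083° S, longitude 84.10000° E.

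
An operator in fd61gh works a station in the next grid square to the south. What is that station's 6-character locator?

FD61gg

Latitude subsquare h = 7; −1 → 6 = g.
The longitude characters are unchanged.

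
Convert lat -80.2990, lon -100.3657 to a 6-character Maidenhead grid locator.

Add 180° to longitude and 90° to latitude: 79.6343, 9.7010.
Field (20°×10°, letters A–R): 79.6343/20 → 3 → D, 9.7010/10 → 0 → A; chars DA.
Square (2°×1°, digits 0–9): 19.6343/2 → 9, 9.7010/1 → 9; chars 99.
Subsquare (5′×2.5′, letters a–x): 1.6343/0.0833333 → 19 → t, 0.7010/0.0416667 → 16 → q; chars tq.

DA99tq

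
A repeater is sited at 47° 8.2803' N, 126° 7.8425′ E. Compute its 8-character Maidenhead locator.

PN37bd53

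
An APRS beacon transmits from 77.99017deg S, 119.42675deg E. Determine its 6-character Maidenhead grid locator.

OB92ra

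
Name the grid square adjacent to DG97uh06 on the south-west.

DG97th95

Longitude extended square 0; −1 → -1, wraps to 9, carry into subsquare.
Longitude subsquare u = 20; −1 → 19 = t.
Latitude extended square 6; −1 → 5.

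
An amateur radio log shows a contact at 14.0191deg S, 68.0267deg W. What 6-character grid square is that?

FH55xx

Shift to the Maidenhead origin (180°W, 90°S): lon 111.9733, lat 75.9809.
Field: lon ⌊111.9733/20⌋ = 5 → F; lat ⌊75.9809/10⌋ = 7 → H.
Square: lon ⌊11.9733/2⌋ = 5; lat ⌊5.9809/1⌋ = 5.
Subsquare: lon ⌊1.9733/0.0833333⌋ = 23 → x; lat ⌊0.9809/0.0416667⌋ = 23 → x.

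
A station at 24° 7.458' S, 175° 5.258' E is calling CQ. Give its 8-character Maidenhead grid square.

Shift to the Maidenhead origin (180°W, 90°S): lon 355.08763, lat 65.87570.
Field: lon ⌊355.08763/20⌋ = 17 → R; lat ⌊65.87570/10⌋ = 6 → G.
Square: lon ⌊15.08763/2⌋ = 7; lat ⌊5.87570/1⌋ = 5.
Subsquare: lon ⌊1.08763/0.0833333⌋ = 13 → n; lat ⌊0.87570/0.0416667⌋ = 21 → v.
Extended square: lon ⌊0.00430/0.00833333⌋ = 0; lat ⌊0.00070/0.00416667⌋ = 0.

RG75nv00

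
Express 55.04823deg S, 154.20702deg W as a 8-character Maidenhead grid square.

Shift to the Maidenhead origin (180°W, 90°S): lon 25.79298, lat 34.95177.
Field: lon ⌊25.79298/20⌋ = 1 → B; lat ⌊34.95177/10⌋ = 3 → D.
Square: lon ⌊5.79298/2⌋ = 2; lat ⌊4.95177/1⌋ = 4.
Subsquare: lon ⌊1.79298/0.0833333⌋ = 21 → v; lat ⌊0.95177/0.0416667⌋ = 22 → w.
Extended square: lon ⌊0.04298/0.00833333⌋ = 5; lat ⌊0.03510/0.00416667⌋ = 8.

BD24vw58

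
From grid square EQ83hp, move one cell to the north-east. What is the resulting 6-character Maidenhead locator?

Longitude subsquare h = 7; +1 → 8 = i.
Latitude subsquare p = 15; +1 → 16 = q.

EQ83iq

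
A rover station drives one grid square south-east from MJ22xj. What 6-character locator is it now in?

MJ32ai

Longitude subsquare x = 23; +1 → 24, wraps to 0 = a, carry into square.
Longitude square 2; +1 → 3.
Latitude subsquare j = 9; −1 → 8 = i.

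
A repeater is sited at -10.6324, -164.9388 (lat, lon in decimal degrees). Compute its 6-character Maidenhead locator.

AH79mi

Shift to the Maidenhead origin (180°W, 90°S): lon 15.0612, lat 79.3676.
Field (20°×10°, letters A–R): lon ⌊15.0612/20⌋ = 0 → A; lat ⌊79.3676/10⌋ = 7 → H.
Square (2°×1°, digits 0–9): lon ⌊15.0612/2⌋ = 7; lat ⌊9.3676/1⌋ = 9.
Subsquare (5′×2.5′, letters a–x): lon ⌊1.0612/0.0833333⌋ = 12 → m; lat ⌊0.3676/0.0416667⌋ = 8 → i.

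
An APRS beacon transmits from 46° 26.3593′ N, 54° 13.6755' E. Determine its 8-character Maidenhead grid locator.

LN76ck75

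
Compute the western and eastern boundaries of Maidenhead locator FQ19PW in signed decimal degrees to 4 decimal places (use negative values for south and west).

Field F=5, Q=16: +5·20° lon, +16·10° lat → SW at lon -80°, lat 70°.
Square 1, 9: +1·2° lon, +9·1° lat → SW at lon -78°, lat 79°.
Subsquare p=15, w=22: +15·0.0833333° lon, +22·0.0416667° lat → SW at lon -76.75°, lat 79.9167°.
Cell spans 0.0833333° lon × 0.0416667° lat.
west -76.7500, east -76.6667.

-76.7500, -76.6667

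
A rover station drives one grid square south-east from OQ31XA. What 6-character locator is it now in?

OQ40ax

Longitude subsquare x = 23; +1 → 24, wraps to 0 = a, carry into square.
Longitude square 3; +1 → 4.
Latitude subsquare a = 0; −1 → -1, wraps to 23 = x, carry into square.
Latitude square 1; −1 → 0.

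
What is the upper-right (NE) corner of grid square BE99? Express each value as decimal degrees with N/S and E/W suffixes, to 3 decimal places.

40.000° S, 140.000° W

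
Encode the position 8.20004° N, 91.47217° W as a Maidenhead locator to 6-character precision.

Shift to the Maidenhead origin (180°W, 90°S): lon 88.5278, lat 98.2000.
Field: 88.5278/20 → 4 → E, 98.2000/10 → 9 → J; chars EJ.
Square: 8.5278/2 → 4, 8.2000/1 → 8; chars 48.
Subsquare: 0.5278/0.0833333 → 6 → g, 0.2000/0.0416667 → 4 → e; chars ge.

EJ48ge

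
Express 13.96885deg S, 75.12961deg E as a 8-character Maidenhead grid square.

MH76na57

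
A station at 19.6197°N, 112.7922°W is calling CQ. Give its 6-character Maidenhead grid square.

DK39oo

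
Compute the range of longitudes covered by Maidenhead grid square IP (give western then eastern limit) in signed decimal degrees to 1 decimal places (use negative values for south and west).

Field I=8, P=15: +8·20° lon, +15·10° lat → SW at lon -20°, lat 60°.
Cell spans 20° lon × 10° lat.
west -20.0, east 0.0.

-20.0, 0.0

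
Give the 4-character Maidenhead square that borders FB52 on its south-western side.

FB41

Longitude square 5; −1 → 4.
Latitude square 2; −1 → 1.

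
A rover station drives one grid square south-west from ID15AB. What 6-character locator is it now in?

ID05xa

Longitude subsquare a = 0; −1 → -1, wraps to 23 = x, carry into square.
Longitude square 1; −1 → 0.
Latitude subsquare b = 1; −1 → 0 = a.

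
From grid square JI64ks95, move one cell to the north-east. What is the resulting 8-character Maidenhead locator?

Longitude extended square 9; +1 → 10, wraps to 0, carry into subsquare.
Longitude subsquare k = 10; +1 → 11 = l.
Latitude extended square 5; +1 → 6.

JI64ls06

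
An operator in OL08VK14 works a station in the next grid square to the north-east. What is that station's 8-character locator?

Longitude extended square 1; +1 → 2.
Latitude extended square 4; +1 → 5.

OL08vk25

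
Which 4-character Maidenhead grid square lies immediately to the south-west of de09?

CE98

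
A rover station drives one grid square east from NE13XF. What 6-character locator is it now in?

NE23af

Longitude subsquare x = 23; +1 → 24, wraps to 0 = a, carry into square.
Longitude square 1; +1 → 2.
The latitude characters are unchanged.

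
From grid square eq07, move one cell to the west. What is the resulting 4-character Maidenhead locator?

DQ97

Longitude square 0; −1 → -1, wraps to 9, carry into field.
Longitude field E = 4; −1 → 3 = D.
The latitude characters are unchanged.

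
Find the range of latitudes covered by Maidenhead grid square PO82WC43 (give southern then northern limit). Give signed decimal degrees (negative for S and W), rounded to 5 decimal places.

52.09583, 52.10000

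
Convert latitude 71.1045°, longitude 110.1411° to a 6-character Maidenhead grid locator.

OQ51bc

Shift to the Maidenhead origin (180°W, 90°S): lon 290.1411, lat 161.1045.
Field: 290.1411/20 → 14 → O, 161.1045/10 → 16 → Q; chars OQ.
Square: 10.1411/2 → 5, 1.1045/1 → 1; chars 51.
Subsquare: 0.1411/0.0833333 → 1 → b, 0.1045/0.0416667 → 2 → c; chars bc.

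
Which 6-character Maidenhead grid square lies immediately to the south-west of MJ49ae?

MJ39xd

Longitude subsquare a = 0; −1 → -1, wraps to 23 = x, carry into square.
Longitude square 4; −1 → 3.
Latitude subsquare e = 4; −1 → 3 = d.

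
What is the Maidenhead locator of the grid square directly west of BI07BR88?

BI07br78

Longitude extended square 8; −1 → 7.
The latitude characters are unchanged.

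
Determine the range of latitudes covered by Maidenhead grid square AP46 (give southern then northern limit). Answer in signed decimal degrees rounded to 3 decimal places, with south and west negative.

Field A=0, P=15: +0·20° lon, +15·10° lat → SW at lon -180°, lat 60°.
Square 4, 6: +4·2° lon, +6·1° lat → SW at lon -172°, lat 66°.
Cell spans 2° lon × 1° lat.
south 66.000, north 67.000.

66.000, 67.000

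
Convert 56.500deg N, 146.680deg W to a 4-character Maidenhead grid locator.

Add 180° to longitude and 90° to latitude: 33.32, 146.50.
Field: lon ⌊33.32/20⌋ = 1 → B; lat ⌊146.50/10⌋ = 14 → O.
Square: lon ⌊13.32/2⌋ = 6; lat ⌊6.50/1⌋ = 6.

BO66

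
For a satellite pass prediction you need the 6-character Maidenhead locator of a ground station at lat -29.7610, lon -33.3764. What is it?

HG30hf

Offset from 180°W / 90°S: lon 146.6236°, lat 60.2390°.
Field (20°×10°, letters A–R): lon ⌊146.6236/20⌋ = 7 → H; lat ⌊60.2390/10⌋ = 6 → G.
Square (2°×1°, digits 0–9): lon ⌊6.6236/2⌋ = 3; lat ⌊0.2390/1⌋ = 0.
Subsquare (5′×2.5′, letters a–x): lon ⌊0.6236/0.0833333⌋ = 7 → h; lat ⌊0.2390/0.0416667⌋ = 5 → f.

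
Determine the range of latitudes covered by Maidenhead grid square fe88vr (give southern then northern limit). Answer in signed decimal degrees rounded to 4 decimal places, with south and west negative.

-41.2917, -41.2500

Field F=5, E=4: +5·20° lon, +4·10° lat → SW at lon -80°, lat -50°.
Square 8, 8: +8·2° lon, +8·1° lat → SW at lon -64°, lat -42°.
Subsquare v=21, r=17: +21·0.0833333° lon, +17·0.0416667° lat → SW at lon -62.25°, lat -41.2917°.
Cell spans 0.0833333° lon × 0.0416667° lat.
south -41.2917, north -41.2500.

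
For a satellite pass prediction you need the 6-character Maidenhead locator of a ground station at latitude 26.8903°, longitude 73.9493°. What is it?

Offset from 180°W / 90°S: lon 253.9493°, lat 116.8903°.
Field: lon ⌊253.9493/20⌋ = 12 → M; lat ⌊116.8903/10⌋ = 11 → L.
Square: lon ⌊13.9493/2⌋ = 6; lat ⌊6.8903/1⌋ = 6.
Subsquare: lon ⌊1.9493/0.0833333⌋ = 23 → x; lat ⌊0.8903/0.0416667⌋ = 21 → v.

ML66xv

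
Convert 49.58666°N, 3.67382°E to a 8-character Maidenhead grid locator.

Shift to the Maidenhead origin (180°W, 90°S): lon 183.67382, lat 139.58666.
Field (20°×10°, letters A–R): lon ⌊183.67382/20⌋ = 9 → J; lat ⌊139.58666/10⌋ = 13 → N.
Square (2°×1°, digits 0–9): lon ⌊3.67382/2⌋ = 1; lat ⌊9.58666/1⌋ = 9.
Subsquare (5′×2.5′, letters a–x): lon ⌊1.67382/0.0833333⌋ = 20 → u; lat ⌊0.58666/0.0416667⌋ = 14 → o.
Extended square (30″×15″, digits 0–9): lon ⌊0.00715/0.00833333⌋ = 0; lat ⌊0.00333/0.00416667⌋ = 0.

JN19uo00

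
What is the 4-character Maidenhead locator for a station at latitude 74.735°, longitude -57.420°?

Offset from 180°W / 90°S: lon 122.58°, lat 164.74°.
Field (20°×10°, letters A–R): lon ⌊122.58/20⌋ = 6 → G; lat ⌊164.74/10⌋ = 16 → Q.
Square (2°×1°, digits 0–9): lon ⌊2.58/2⌋ = 1; lat ⌊4.74/1⌋ = 4.

GQ14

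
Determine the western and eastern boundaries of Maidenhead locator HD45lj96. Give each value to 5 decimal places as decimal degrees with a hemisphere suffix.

Field H=7, D=3: +7·20° lon, +3·10° lat → SW at lon -40°, lat -60°.
Square 4, 5: +4·2° lon, +5·1° lat → SW at lon -32°, lat -55°.
Subsquare l=11, j=9: +11·0.0833333° lon, +9·0.0416667° lat → SW at lon -31.0833°, lat -54.625°.
Extended square 9, 6: +9·0.00833333° lon, +6·0.00416667° lat → SW at lon -31.0083°, lat -54.6°.
Cell spans 0.00833333° lon × 0.00416667° lat.
west 31.00833° W, east 31.00000° W.

31.00833° W, 31.00000° W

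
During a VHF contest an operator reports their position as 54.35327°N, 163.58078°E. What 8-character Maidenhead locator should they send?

RO14si94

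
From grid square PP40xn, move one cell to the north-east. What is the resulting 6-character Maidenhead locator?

PP50ao

Longitude subsquare x = 23; +1 → 24, wraps to 0 = a, carry into square.
Longitude square 4; +1 → 5.
Latitude subsquare n = 13; +1 → 14 = o.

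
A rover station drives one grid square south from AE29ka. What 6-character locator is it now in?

AE28kx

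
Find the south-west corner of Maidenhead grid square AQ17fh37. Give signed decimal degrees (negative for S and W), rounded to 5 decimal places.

77.32083, -177.55833

Field A=0, Q=16: +0·20° lon, +16·10° lat → SW at lon -180°, lat 70°.
Square 1, 7: +1·2° lon, +7·1° lat → SW at lon -178°, lat 77°.
Subsquare f=5, h=7: +5·0.0833333° lon, +7·0.0416667° lat → SW at lon -177.583°, lat 77.2917°.
Extended square 3, 7: +3·0.00833333° lon, +7·0.00416667° lat → SW at lon -177.558°, lat 77.3208°.
latitude 77.32083, longitude -177.55833.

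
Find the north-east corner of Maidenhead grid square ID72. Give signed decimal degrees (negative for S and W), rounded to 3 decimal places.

-57.000, -4.000

Field I=8, D=3: +8·20° lon, +3·10° lat → SW at lon -20°, lat -60°.
Square 7, 2: +7·2° lon, +2·1° lat → SW at lon -6°, lat -58°.
Cell spans 2° lon × 1° lat. NE corner is SW corner plus one full cell.
latitude -57.000, longitude -4.000.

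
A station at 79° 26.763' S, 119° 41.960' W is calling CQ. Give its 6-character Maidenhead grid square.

Add 180° to longitude and 90° to latitude: 60.3007, 10.5540.
Field (20°×10°, letters A–R): lon ⌊60.3007/20⌋ = 3 → D; lat ⌊10.5540/10⌋ = 1 → B.
Square (2°×1°, digits 0–9): lon ⌊0.3007/2⌋ = 0; lat ⌊0.5540/1⌋ = 0.
Subsquare (5′×2.5′, letters a–x): lon ⌊0.3007/0.0833333⌋ = 3 → d; lat ⌊0.5540/0.0416667⌋ = 13 → n.

DB00dn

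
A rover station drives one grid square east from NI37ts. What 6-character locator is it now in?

Longitude subsquare t = 19; +1 → 20 = u.
The latitude characters are unchanged.

NI37us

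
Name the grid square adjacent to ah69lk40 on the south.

AH69lj49

Latitude extended square 0; −1 → -1, wraps to 9, carry into subsquare.
Latitude subsquare k = 10; −1 → 9 = j.
The longitude characters are unchanged.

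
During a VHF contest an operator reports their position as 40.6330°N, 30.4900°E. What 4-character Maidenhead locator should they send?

KN50

Shift to the Maidenhead origin (180°W, 90°S): lon 210.49, lat 130.63.
Field (20°×10°, letters A–R): 210.49/20 → 10 → K, 130.63/10 → 13 → N; chars KN.
Square (2°×1°, digits 0–9): 10.49/2 → 5, 0.63/1 → 0; chars 50.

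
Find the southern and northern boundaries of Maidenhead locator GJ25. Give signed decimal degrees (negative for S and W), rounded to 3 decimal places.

5.000, 6.000

Field G=6, J=9: +6·20° lon, +9·10° lat → SW at lon -60°, lat 0°.
Square 2, 5: +2·2° lon, +5·1° lat → SW at lon -56°, lat 5°.
Cell spans 2° lon × 1° lat.
south 5.000, north 6.000.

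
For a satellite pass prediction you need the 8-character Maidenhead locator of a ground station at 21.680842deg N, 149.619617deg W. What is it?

BL51eq53

Shift to the Maidenhead origin (180°W, 90°S): lon 30.38038, lat 111.68084.
Field: 30.38038/20 → 1 → B, 111.68084/10 → 11 → L; chars BL.
Square: 10.38038/2 → 5, 1.68084/1 → 1; chars 51.
Subsquare: 0.38038/0.0833333 → 4 → e, 0.68084/0.0416667 → 16 → q; chars eq.
Extended square: 0.04705/0.00833333 → 5, 0.01418/0.00416667 → 3; chars 53.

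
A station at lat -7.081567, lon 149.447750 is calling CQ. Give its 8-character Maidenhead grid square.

QI42rw30

Add 180° to longitude and 90° to latitude: 329.44775, 82.91843.
Field (20°×10°, letters A–R): 329.44775/20 → 16 → Q, 82.91843/10 → 8 → I; chars QI.
Square (2°×1°, digits 0–9): 9.44775/2 → 4, 2.91843/1 → 2; chars 42.
Subsquare (5′×2.5′, letters a–x): 1.44775/0.0833333 → 17 → r, 0.91843/0.0416667 → 22 → w; chars rw.
Extended square (30″×15″, digits 0–9): 0.03108/0.00833333 → 3, 0.00177/0.00416667 → 0; chars 30.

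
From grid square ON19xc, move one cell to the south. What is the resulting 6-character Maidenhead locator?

ON19xb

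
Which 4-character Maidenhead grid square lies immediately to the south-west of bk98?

Longitude square 9; −1 → 8.
Latitude square 8; −1 → 7.

BK87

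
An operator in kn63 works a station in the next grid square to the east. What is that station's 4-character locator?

KN73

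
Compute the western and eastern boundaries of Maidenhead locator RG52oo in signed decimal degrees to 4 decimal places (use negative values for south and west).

171.1667, 171.2500

Field R=17, G=6: +17·20° lon, +6·10° lat → SW at lon 160°, lat -30°.
Square 5, 2: +5·2° lon, +2·1° lat → SW at lon 170°, lat -28°.
Subsquare o=14, o=14: +14·0.0833333° lon, +14·0.0416667° lat → SW at lon 171.167°, lat -27.4167°.
Cell spans 0.0833333° lon × 0.0416667° lat.
west 171.1667, east 171.2500.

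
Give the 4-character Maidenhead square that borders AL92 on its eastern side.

BL02

Longitude square 9; +1 → 10, wraps to 0, carry into field.
Longitude field A = 0; +1 → 1 = B.
The latitude characters are unchanged.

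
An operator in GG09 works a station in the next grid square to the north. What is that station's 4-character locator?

Latitude square 9; +1 → 10, wraps to 0, carry into field.
Latitude field G = 6; +1 → 7 = H.
The longitude characters are unchanged.

GH00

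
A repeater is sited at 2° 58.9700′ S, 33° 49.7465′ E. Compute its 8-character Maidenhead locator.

KI67va94

Shift to the Maidenhead origin (180°W, 90°S): lon 213.82911, lat 87.01717.
Field (20°×10°, letters A–R): lon ⌊213.82911/20⌋ = 10 → K; lat ⌊87.01717/10⌋ = 8 → I.
Square (2°×1°, digits 0–9): lon ⌊13.82911/2⌋ = 6; lat ⌊7.01717/1⌋ = 7.
Subsquare (5′×2.5′, letters a–x): lon ⌊1.82911/0.0833333⌋ = 21 → v; lat ⌊0.01717/0.0416667⌋ = 0 → a.
Extended square (30″×15″, digits 0–9): lon ⌊0.07911/0.00833333⌋ = 9; lat ⌊0.01717/0.00416667⌋ = 4.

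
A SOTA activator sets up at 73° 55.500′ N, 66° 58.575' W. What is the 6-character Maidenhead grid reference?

Offset from 180°W / 90°S: lon 113.0238°, lat 163.9250°.
Field: lon ⌊113.0238/20⌋ = 5 → F; lat ⌊163.9250/10⌋ = 16 → Q.
Square: lon ⌊13.0238/2⌋ = 6; lat ⌊3.9250/1⌋ = 3.
Subsquare: lon ⌊1.0238/0.0833333⌋ = 12 → m; lat ⌊0.9250/0.0416667⌋ = 22 → w.

FQ63mw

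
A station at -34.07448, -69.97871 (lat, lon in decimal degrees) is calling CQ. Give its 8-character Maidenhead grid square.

FF55aw22

Offset from 180°W / 90°S: lon 110.02129°, lat 55.92552°.
Field: 110.02129/20 → 5 → F, 55.92552/10 → 5 → F; chars FF.
Square: 10.02129/2 → 5, 5.92552/1 → 5; chars 55.
Subsquare: 0.02129/0.0833333 → 0 → a, 0.92552/0.0416667 → 22 → w; chars aw.
Extended square: 0.02129/0.00833333 → 2, 0.00885/0.00416667 → 2; chars 22.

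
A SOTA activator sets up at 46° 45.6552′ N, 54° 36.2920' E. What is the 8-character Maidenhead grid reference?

Shift to the Maidenhead origin (180°W, 90°S): lon 234.60487, lat 136.76092.
Field: 234.60487/20 → 11 → L, 136.76092/10 → 13 → N; chars LN.
Square: 14.60487/2 → 7, 6.76092/1 → 6; chars 76.
Subsquare: 0.60487/0.0833333 → 7 → h, 0.76092/0.0416667 → 18 → s; chars hs.
Extended square: 0.02153/0.00833333 → 2, 0.01092/0.00416667 → 2; chars 22.

LN76hs22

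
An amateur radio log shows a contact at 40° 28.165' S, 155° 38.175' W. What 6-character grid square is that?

BE29em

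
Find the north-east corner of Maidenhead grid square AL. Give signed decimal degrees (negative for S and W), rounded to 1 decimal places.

30.0, -160.0

Field A=0, L=11: +0·20° lon, +11·10° lat → SW at lon -180°, lat 20°.
Cell spans 20° lon × 10° lat. NE corner is SW corner plus one full cell.
latitude 30.0, longitude -160.0.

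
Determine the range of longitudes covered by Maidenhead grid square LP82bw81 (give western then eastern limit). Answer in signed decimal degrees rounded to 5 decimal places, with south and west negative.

56.15000, 56.15833

Field L=11, P=15: +11·20° lon, +15·10° lat → SW at lon 40°, lat 60°.
Square 8, 2: +8·2° lon, +2·1° lat → SW at lon 56°, lat 62°.
Subsquare b=1, w=22: +1·0.0833333° lon, +22·0.0416667° lat → SW at lon 56.0833°, lat 62.9167°.
Extended square 8, 1: +8·0.00833333° lon, +1·0.00416667° lat → SW at lon 56.15°, lat 62.9208°.
Cell spans 0.00833333° lon × 0.00416667° lat.
west 56.15000, east 56.15833.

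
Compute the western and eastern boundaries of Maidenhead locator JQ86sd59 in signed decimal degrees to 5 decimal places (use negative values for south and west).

Field J=9, Q=16: +9·20° lon, +16·10° lat → SW at lon 0°, lat 70°.
Square 8, 6: +8·2° lon, +6·1° lat → SW at lon 16°, lat 76°.
Subsquare s=18, d=3: +18·0.0833333° lon, +3·0.0416667° lat → SW at lon 17.5°, lat 76.125°.
Extended square 5, 9: +5·0.00833333° lon, +9·0.00416667° lat → SW at lon 17.5417°, lat 76.1625°.
Cell spans 0.00833333° lon × 0.00416667° lat.
west 17.54167, east 17.55000.

17.54167, 17.55000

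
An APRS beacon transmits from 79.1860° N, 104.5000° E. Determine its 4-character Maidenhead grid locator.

OQ29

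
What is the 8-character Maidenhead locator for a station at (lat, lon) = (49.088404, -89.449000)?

EN59gc61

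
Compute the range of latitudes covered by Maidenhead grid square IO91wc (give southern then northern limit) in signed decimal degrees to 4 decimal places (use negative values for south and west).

51.0833, 51.1250

Field I=8, O=14: +8·20° lon, +14·10° lat → SW at lon -20°, lat 50°.
Square 9, 1: +9·2° lon, +1·1° lat → SW at lon -2°, lat 51°.
Subsquare w=22, c=2: +22·0.0833333° lon, +2·0.0416667° lat → SW at lon -0.166667°, lat 51.0833°.
Cell spans 0.0833333° lon × 0.0416667° lat.
south 51.0833, north 51.1250.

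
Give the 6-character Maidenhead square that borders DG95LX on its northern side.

Latitude subsquare x = 23; +1 → 24, wraps to 0 = a, carry into square.
Latitude square 5; +1 → 6.
The longitude characters are unchanged.

DG96la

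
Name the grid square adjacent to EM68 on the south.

Latitude square 8; −1 → 7.
The longitude characters are unchanged.

EM67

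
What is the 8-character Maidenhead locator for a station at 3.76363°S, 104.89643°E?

OI26kf76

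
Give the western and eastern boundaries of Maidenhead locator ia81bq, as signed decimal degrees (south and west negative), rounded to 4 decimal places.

-3.9167, -3.8333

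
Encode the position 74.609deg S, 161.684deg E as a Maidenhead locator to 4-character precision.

RB05

Add 180° to longitude and 90° to latitude: 341.68, 15.39.
Field (20°×10°, letters A–R): 341.68/20 → 17 → R, 15.39/10 → 1 → B; chars RB.
Square (2°×1°, digits 0–9): 1.68/2 → 0, 5.39/1 → 5; chars 05.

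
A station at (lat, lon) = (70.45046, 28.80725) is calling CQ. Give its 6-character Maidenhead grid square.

Offset from 180°W / 90°S: lon 208.8073°, lat 160.4505°.
Field: lon ⌊208.8073/20⌋ = 10 → K; lat ⌊160.4505/10⌋ = 16 → Q.
Square: lon ⌊8.8073/2⌋ = 4; lat ⌊0.4505/1⌋ = 0.
Subsquare: lon ⌊0.8073/0.0833333⌋ = 9 → j; lat ⌊0.4505/0.0416667⌋ = 10 → k.

KQ40jk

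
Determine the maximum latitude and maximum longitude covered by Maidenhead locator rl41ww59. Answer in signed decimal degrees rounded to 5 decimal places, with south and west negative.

Field R=17, L=11: +17·20° lon, +11·10° lat → SW at lon 160°, lat 20°.
Square 4, 1: +4·2° lon, +1·1° lat → SW at lon 168°, lat 21°.
Subsquare w=22, w=22: +22·0.0833333° lon, +22·0.0416667° lat → SW at lon 169.833°, lat 21.9167°.
Extended square 5, 9: +5·0.00833333° lon, +9·0.00416667° lat → SW at lon 169.875°, lat 21.9542°.
Cell spans 0.00833333° lon × 0.00416667° lat. NE corner is SW corner plus one full cell.
latitude 21.95833, longitude 169.88333.

21.95833, 169.88333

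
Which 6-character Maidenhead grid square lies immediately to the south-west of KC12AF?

KC02xe

Longitude subsquare a = 0; −1 → -1, wraps to 23 = x, carry into square.
Longitude square 1; −1 → 0.
Latitude subsquare f = 5; −1 → 4 = e.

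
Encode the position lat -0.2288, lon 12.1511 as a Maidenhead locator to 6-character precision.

Add 180° to longitude and 90° to latitude: 192.1511, 89.7712.
Field (20°×10°, letters A–R): 192.1511/20 → 9 → J, 89.7712/10 → 8 → I; chars JI.
Square (2°×1°, digits 0–9): 12.1511/2 → 6, 9.7712/1 → 9; chars 69.
Subsquare (5′×2.5′, letters a–x): 0.1511/0.0833333 → 1 → b, 0.7712/0.0416667 → 18 → s; chars bs.

JI69bs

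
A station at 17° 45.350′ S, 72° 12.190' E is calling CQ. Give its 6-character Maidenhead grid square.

MH62cf

Offset from 180°W / 90°S: lon 252.2032°, lat 72.2442°.
Field: lon ⌊252.2032/20⌋ = 12 → M; lat ⌊72.2442/10⌋ = 7 → H.
Square: lon ⌊12.2032/2⌋ = 6; lat ⌊2.2442/1⌋ = 2.
Subsquare: lon ⌊0.2032/0.0833333⌋ = 2 → c; lat ⌊0.2442/0.0416667⌋ = 5 → f.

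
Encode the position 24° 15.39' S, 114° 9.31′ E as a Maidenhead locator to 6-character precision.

Add 180° to longitude and 90° to latitude: 294.1552, 65.7435.
Field: lon ⌊294.1552/20⌋ = 14 → O; lat ⌊65.7435/10⌋ = 6 → G.
Square: lon ⌊14.1552/2⌋ = 7; lat ⌊5.7435/1⌋ = 5.
Subsquare: lon ⌊0.1552/0.0833333⌋ = 1 → b; lat ⌊0.7435/0.0416667⌋ = 17 → r.

OG75br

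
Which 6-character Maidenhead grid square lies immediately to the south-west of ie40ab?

Longitude subsquare a = 0; −1 → -1, wraps to 23 = x, carry into square.
Longitude square 4; −1 → 3.
Latitude subsquare b = 1; −1 → 0 = a.

IE30xa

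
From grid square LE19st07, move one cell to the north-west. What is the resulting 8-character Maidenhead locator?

Longitude extended square 0; −1 → -1, wraps to 9, carry into subsquare.
Longitude subsquare s = 18; −1 → 17 = r.
Latitude extended square 7; +1 → 8.

LE19rt98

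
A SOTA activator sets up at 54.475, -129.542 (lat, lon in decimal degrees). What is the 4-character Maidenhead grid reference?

CO54

Shift to the Maidenhead origin (180°W, 90°S): lon 50.46, lat 144.47.
Field: 50.46/20 → 2 → C, 144.47/10 → 14 → O; chars CO.
Square: 10.46/2 → 5, 4.47/1 → 4; chars 54.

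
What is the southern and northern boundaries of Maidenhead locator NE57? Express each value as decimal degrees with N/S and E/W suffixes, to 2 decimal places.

Field N=13, E=4: +13·20° lon, +4·10° lat → SW at lon 80°, lat -50°.
Square 5, 7: +5·2° lon, +7·1° lat → SW at lon 90°, lat -43°.
Cell spans 2° lon × 1° lat.
south 43.00° S, north 42.00° S.

43.00° S, 42.00° S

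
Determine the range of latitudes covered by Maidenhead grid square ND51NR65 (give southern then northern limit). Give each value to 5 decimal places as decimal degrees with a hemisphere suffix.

58.27083° S, 58.26667° S

Field N=13, D=3: +13·20° lon, +3·10° lat → SW at lon 80°, lat -60°.
Square 5, 1: +5·2° lon, +1·1° lat → SW at lon 90°, lat -59°.
Subsquare n=13, r=17: +13·0.0833333° lon, +17·0.0416667° lat → SW at lon 91.0833°, lat -58.2917°.
Extended square 6, 5: +6·0.00833333° lon, +5·0.00416667° lat → SW at lon 91.1333°, lat -58.2708°.
Cell spans 0.00833333° lon × 0.00416667° lat.
south 58.27083° S, north 58.26667° S.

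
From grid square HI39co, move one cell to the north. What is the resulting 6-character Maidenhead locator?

HI39cp

Latitude subsquare o = 14; +1 → 15 = p.
The longitude characters are unchanged.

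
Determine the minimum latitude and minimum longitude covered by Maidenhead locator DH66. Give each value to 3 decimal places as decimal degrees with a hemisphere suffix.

14.000° S, 108.000° W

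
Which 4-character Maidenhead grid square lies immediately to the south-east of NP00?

NO19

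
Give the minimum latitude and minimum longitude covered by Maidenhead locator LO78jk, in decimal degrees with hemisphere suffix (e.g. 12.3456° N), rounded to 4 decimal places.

58.4167° N, 54.7500° E

Field L=11, O=14: +11·20° lon, +14·10° lat → SW at lon 40°, lat 50°.
Square 7, 8: +7·2° lon, +8·1° lat → SW at lon 54°, lat 58°.
Subsquare j=9, k=10: +9·0.0833333° lon, +10·0.0416667° lat → SW at lon 54.75°, lat 58.4167°.
latitude 58.4167° N, longitude 54.7500° E.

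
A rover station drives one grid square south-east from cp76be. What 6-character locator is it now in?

CP76cd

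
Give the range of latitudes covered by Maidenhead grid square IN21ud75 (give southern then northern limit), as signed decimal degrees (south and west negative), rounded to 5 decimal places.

Field I=8, N=13: +8·20° lon, +13·10° lat → SW at lon -20°, lat 40°.
Square 2, 1: +2·2° lon, +1·1° lat → SW at lon -16°, lat 41°.
Subsquare u=20, d=3: +20·0.0833333° lon, +3·0.0416667° lat → SW at lon -14.3333°, lat 41.125°.
Extended square 7, 5: +7·0.00833333° lon, +5·0.00416667° lat → SW at lon -14.275°, lat 41.1458°.
Cell spans 0.00833333° lon × 0.00416667° lat.
south 41.14583, north 41.15000.

41.14583, 41.15000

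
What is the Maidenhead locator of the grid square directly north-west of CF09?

BG90

Longitude square 0; −1 → -1, wraps to 9, carry into field.
Longitude field C = 2; −1 → 1 = B.
Latitude square 9; +1 → 10, wraps to 0, carry into field.
Latitude field F = 5; +1 → 6 = G.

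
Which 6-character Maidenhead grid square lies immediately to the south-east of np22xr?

NP32aq

Longitude subsquare x = 23; +1 → 24, wraps to 0 = a, carry into square.
Longitude square 2; +1 → 3.
Latitude subsquare r = 17; −1 → 16 = q.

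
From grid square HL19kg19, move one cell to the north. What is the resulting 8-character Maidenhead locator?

HL19kh10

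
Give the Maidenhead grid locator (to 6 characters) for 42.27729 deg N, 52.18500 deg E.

Shift to the Maidenhead origin (180°W, 90°S): lon 232.1850, lat 132.2773.
Field: 232.1850/20 → 11 → L, 132.2773/10 → 13 → N; chars LN.
Square: 12.1850/2 → 6, 2.2773/1 → 2; chars 62.
Subsquare: 0.1850/0.0833333 → 2 → c, 0.2773/0.0416667 → 6 → g; chars cg.

LN62cg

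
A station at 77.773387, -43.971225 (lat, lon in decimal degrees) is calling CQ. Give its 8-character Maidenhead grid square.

GQ87as35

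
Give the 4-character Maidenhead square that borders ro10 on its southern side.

RN19

Latitude square 0; −1 → -1, wraps to 9, carry into field.
Latitude field O = 14; −1 → 13 = N.
The longitude characters are unchanged.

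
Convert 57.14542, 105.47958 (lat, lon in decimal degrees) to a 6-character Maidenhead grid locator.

OO27rd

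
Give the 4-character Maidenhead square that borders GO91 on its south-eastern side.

HO00

Longitude square 9; +1 → 10, wraps to 0, carry into field.
Longitude field G = 6; +1 → 7 = H.
Latitude square 1; −1 → 0.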